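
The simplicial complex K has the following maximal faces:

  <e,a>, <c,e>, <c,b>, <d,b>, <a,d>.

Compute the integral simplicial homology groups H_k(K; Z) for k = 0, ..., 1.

Fix the vertex order a < b < c < d < e and write every simplex with vertices in increasing order. Then dim K = 1 and the simplices of K are:

  0-simplices (5): a, b, c, d, e
  1-simplices (5): ad, ae, bc, bd, ce

giving chain groups C_0 ≅ Z^5, C_1 ≅ Z^5.

The boundary map ∂_1: C_1 → C_0 maps an edge to its endpoints' difference, ∂[p,q] = q − p. For instance
  ∂bd = d − b.
The 5×5 boundary matrix has rank 4 and Smith normal form diag(1,1,1,1).

From H_k ≅ ker(∂_k) / im(∂_{k+1}) we obtain:

  H_0: rank C_0 − rank ∂_1 = 5 − 4 = 1, and the invariant factors of ∂_1 are all 1, so H_0 = Z.
  H_1: rank ker ∂_1 − rank ∂_2 = (5 − 4) − 0 = 1, and there is no ∂_2, so H_1 = Z.

(K is a triangulation of the circle S^1.)

H_0 ≅ Z,  H_1 ≅ Z.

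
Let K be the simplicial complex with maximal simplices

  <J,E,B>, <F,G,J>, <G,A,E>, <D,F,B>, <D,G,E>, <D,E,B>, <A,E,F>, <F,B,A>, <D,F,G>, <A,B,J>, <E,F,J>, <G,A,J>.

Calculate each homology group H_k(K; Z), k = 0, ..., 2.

Order the vertices as A < B < D < E < F < G < J. Listing each simplex with vertices in this order, K has dimension 2 with simplices:

  0-simplices (7): A, B, D, E, F, G, J
  1-simplices (18): AB, AE, AF, AG, AJ, BD, BE, BF, BJ, DE, DF, DG, EF, EG, EJ, FG, FJ, GJ
  2-simplices (12): ABF, ABJ, AEF, AEG, AGJ, BDE, BDF, BEJ, DEG, DFG, EFJ, FGJ

so the chain groups are C_0 ≅ Z^7, C_1 ≅ Z^18, C_2 ≅ Z^12.

Boundary ∂_1: C_1 → C_0 sends each edge [p,q] (with p < q) to q − p. For instance
  ∂EF = F − E.
This gives a 7×18 integer matrix of rank 6; reducing to Smith normal form yields diagonal entries (1,1,1,1,1,1).

The boundary map ∂_2: C_2 → C_1 maps a triangle to the signed sum of its edges. For instance
  ∂ABF = BF − AF + AB,
  ∂BEJ = EJ − BJ + BE.
The resulting 18×12 matrix has rank 12, and its Smith normal form has invariant factors (1,1,1,1,1,1,1,1,1,1,1,2).

Computing H_k = (kernel of ∂_k) / (image of ∂_{k+1}):

  H_0: rank C_0 − rank ∂_1 = 7 − 6 = 1, and the invariant factors of ∂_1 are all 1, so H_0 ≅ Z.
  H_1: rank ker ∂_1 − rank ∂_2 = (18 − 6) − 12 = 0, and ∂_2 has invariant factor 2 > 1, so H_1 ≅ Z/2.
  H_2: rank ker ∂_2 − rank ∂_3 = (12 − 12) − 0 = 0, and there is no ∂_3, so H_2 ≅ 0.

H_0 ≅ Z,  H_1 ≅ Z/2,  H_2 = 0.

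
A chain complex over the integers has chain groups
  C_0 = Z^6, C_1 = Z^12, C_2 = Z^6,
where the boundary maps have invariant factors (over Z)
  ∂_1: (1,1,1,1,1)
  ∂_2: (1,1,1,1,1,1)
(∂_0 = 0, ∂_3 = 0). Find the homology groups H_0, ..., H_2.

H_0 ≅ Z,  H_1 ≅ Z,  H_2 = 0.

H_0: b_0 = 6 − 0 − 5 = 1; torsion from ∂_1 factors > 1: none. So H_0 ≅ Z.
H_1: b_1 = 12 − 5 − 6 = 1; torsion from ∂_2 factors > 1: none. So H_1 ≅ Z.
H_2: b_2 = 6 − 6 − 0 = 0; torsion from ∂_3 factors > 1: none. So H_2 ≅ 0.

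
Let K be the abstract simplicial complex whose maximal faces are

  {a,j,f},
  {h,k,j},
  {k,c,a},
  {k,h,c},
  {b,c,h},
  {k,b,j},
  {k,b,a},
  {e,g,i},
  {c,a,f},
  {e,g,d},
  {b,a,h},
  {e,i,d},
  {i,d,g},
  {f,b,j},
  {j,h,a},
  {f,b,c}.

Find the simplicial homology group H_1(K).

K has 11 vertices, 24 edges, 16 triangles.
rank ∂_1 = 9, rank ∂_2 = 15 ⇒ b_1 = 24 − 9 − 15 = 0; ∂_2 has invariant factor(s) [2] giving torsion. So H_1 ≅ Z/2.

H_1 = Z/2.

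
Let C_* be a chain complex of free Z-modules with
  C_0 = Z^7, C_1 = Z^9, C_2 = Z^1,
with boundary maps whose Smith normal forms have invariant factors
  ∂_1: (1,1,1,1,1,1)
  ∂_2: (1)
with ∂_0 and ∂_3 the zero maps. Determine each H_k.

H_0: b_0 = 7 − 0 − 6 = 1; torsion from ∂_1 factors > 1: none. So H_0 = Z.
H_1: b_1 = 9 − 6 − 1 = 2; torsion from ∂_2 factors > 1: none. So H_1 = Z^2.
H_2: b_2 = 1 − 1 − 0 = 0; torsion from ∂_3 factors > 1: none. So H_2 = 0.

H_0 = Z,  H_1 = Z^2,  H_2 = 0.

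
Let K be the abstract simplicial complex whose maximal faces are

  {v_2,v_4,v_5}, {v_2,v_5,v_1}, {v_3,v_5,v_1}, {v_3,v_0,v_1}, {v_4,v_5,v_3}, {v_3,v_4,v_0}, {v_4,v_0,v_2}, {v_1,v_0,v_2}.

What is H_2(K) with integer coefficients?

We work with the vertex ordering v_0 < v_1 < v_2 < v_3 < v_4 < v_5. The simplices of K, each written with vertices in increasing order, are:

  0-simplices (6): [v_0], [v_1], [v_2], [v_3], [v_4], [v_5]
  1-simplices (12): [v_0,v_1], [v_0,v_2], [v_0,v_3], [v_0,v_4], [v_1,v_2], [v_1,v_3], [v_1,v_5], [v_2,v_4], [v_2,v_5], [v_3,v_4], [v_3,v_5], [v_4,v_5]
  2-simplices (8): [v_0,v_1,v_2], [v_0,v_1,v_3], [v_0,v_2,v_4], [v_0,v_3,v_4], [v_1,v_2,v_5], [v_1,v_3,v_5], [v_2,v_4,v_5], [v_3,v_4,v_5]

so the chain groups are C_0 ≅ Z^6, C_1 ≅ Z^12, C_2 ≅ Z^8.

Boundary ∂_1: C_1 → C_0 is given by ∂[p,q] = [q] − [p]. For instance
  ∂[v_0,v_2] = [v_2] − [v_0].
The 6×12 boundary matrix has rank 5 and Smith normal form diag(1,1,1,1,1).

∂_2: C_2 → C_1 acts by ∂[p,q,r] = [q,r] − [p,r] + [p,q]. For instance
  ∂[v_0,v_2,v_4] = [v_2,v_4] − [v_0,v_4] + [v_0,v_2],
  ∂[v_3,v_4,v_5] = [v_4,v_5] − [v_3,v_5] + [v_3,v_4].
The 12×8 boundary matrix has rank 7 and Smith normal form diag(1,1,1,1,1,1,1).

Now H_k = ker ∂_k / im ∂_{k+1}, so:

  H_2: rank ker ∂_2 − rank ∂_3 = (8 − 7) − 0 = 1, and there is no ∂_3, so H_2 ≅ Z.

(K is a triangulation of the 2-sphere S^2.)

H_2 ≅ Z.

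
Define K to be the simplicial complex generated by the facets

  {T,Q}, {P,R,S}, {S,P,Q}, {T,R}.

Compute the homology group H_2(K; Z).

H_2 ≅ 0.

Order the vertices as P < Q < R < S < T. Listing each simplex with vertices in this order, K has dimension 2 with simplices:

  0-simplices (5): P, Q, R, S, T
  1-simplices (7): PQ, PR, PS, QS, QT, RS, RT
  2-simplices (2): PQS, PRS

Hence C_0 ≅ Z^5, C_1 ≅ Z^7, C_2 ≅ Z^2.

Boundary ∂_1: C_1 → C_0 is given by ∂[p,q] = [q] − [p]. For instance
  ∂PR = R − P.
As a 5×7 matrix over Z this has rank 4, with invariant factors (1,1,1,1).

The boundary map ∂_2: C_2 → C_1 acts by ∂[p,q,r] = [q,r] − [p,r] + [p,q]. For instance
  ∂PQS = QS − PS + PQ,
  ∂PRS = RS − PS + PR.
As a 7×2 matrix over Z this has rank 2, with invariant factors (1,1).

From H_k ≅ ker(∂_k) / im(∂_{k+1}) we obtain:

  H_2: rank ker ∂_2 − rank ∂_3 = (2 − 2) − 0 = 0, and there is no ∂_3, so H_2 ≅ 0.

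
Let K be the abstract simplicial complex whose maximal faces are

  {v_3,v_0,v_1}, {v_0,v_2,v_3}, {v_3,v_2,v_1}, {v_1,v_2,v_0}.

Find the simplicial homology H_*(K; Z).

H_0 ≅ Z,  H_1 = 0,  H_2 ≅ Z.

Order the vertices as v_0 < v_1 < v_2 < v_3. Listing each simplex with vertices in this order, K has dimension 2 with simplices:

  0-simplices (4): [v_0], [v_1], [v_2], [v_3]
  1-simplices (6): [v_0,v_1], [v_0,v_2], [v_0,v_3], [v_1,v_2], [v_1,v_3], [v_2,v_3]
  2-simplices (4): [v_0,v_1,v_2], [v_0,v_1,v_3], [v_0,v_2,v_3], [v_1,v_2,v_3]

giving chain groups C_0 ≅ Z^4, C_1 ≅ Z^6, C_2 ≅ Z^4.

The boundary map ∂_1: C_1 → C_0 is given by ∂[p,q] = [q] − [p].
The resulting 4×6 matrix has rank 3, and its Smith normal form has invariant factors (1,1,1).

Boundary ∂_2: C_2 → C_1 acts by ∂[p,q,r] = [q,r] − [p,r] + [p,q]. For instance
  ∂[v_0,v_1,v_2] = [v_1,v_2] − [v_0,v_2] + [v_0,v_1],
  ∂[v_0,v_2,v_3] = [v_2,v_3] − [v_0,v_3] + [v_0,v_2].
This gives a 6×4 integer matrix of rank 3; reducing to Smith normal form yields diagonal entries (1,1,1).

Now H_k = ker ∂_k / im ∂_{k+1}, so:

  H_0: rank C_0 − rank ∂_1 = 4 − 3 = 1, and the invariant factors of ∂_1 are all 1, so H_0 ≅ Z.
  H_1: rank ker ∂_1 − rank ∂_2 = (6 − 3) − 3 = 0, and the invariant factors of ∂_2 are all 1, so H_1 ≅ 0.
  H_2: rank ker ∂_2 − rank ∂_3 = (4 − 3) − 0 = 1, and there is no ∂_3, so H_2 ≅ Z.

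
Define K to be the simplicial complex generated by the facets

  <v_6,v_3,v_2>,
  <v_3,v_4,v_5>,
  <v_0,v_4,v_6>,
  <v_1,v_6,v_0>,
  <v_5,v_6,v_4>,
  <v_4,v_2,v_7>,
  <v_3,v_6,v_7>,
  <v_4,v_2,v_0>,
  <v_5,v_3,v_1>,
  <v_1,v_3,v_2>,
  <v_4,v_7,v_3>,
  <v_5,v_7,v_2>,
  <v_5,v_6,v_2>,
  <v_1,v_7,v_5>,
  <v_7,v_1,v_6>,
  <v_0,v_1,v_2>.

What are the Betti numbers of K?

Order the vertices as v_0 < v_1 < v_2 < v_3 < v_4 < v_5 < v_6 < v_7. Listing each simplex with vertices in this order, K has dimension 2 with simplices:

  0-simplices (8): [v_0], [v_1], [v_2], [v_3], [v_4], [v_5], [v_6], [v_7]
  1-simplices (24): (24 of them)
  2-simplices (16): (16 of them)

giving chain groups C_0 ≅ Z^8, C_1 ≅ Z^24, C_2 ≅ Z^16.

Boundary ∂_1: C_1 → C_0 maps an edge to its endpoints' difference, ∂[p,q] = q − p. For instance
  ∂[v_5,v_6] = [v_6] − [v_5].
This gives a 8×24 integer matrix of rank 7; reducing to Smith normal form yields diagonal entries (1,1,1,1,1,1,1).

∂_2: C_2 → C_1 acts by ∂[p,q,r] = [q,r] − [p,r] + [p,q]. For instance
  ∂[v_0,v_1,v_2] = [v_1,v_2] − [v_0,v_2] + [v_0,v_1],
  ∂[v_3,v_4,v_7] = [v_4,v_7] − [v_3,v_7] + [v_3,v_4].
This gives a 24×16 integer matrix of rank 15; reducing to Smith normal form yields diagonal entries (1,1,1,1,1,1,1,1,1,1,1,1,1,1,1).

Now H_k = ker ∂_k / im ∂_{k+1}, so:

  H_0: rank C_0 − rank ∂_1 = 8 − 7 = 1, and the invariant factors of ∂_1 are all 1, so H_0 = Z.
  H_1: rank ker ∂_1 − rank ∂_2 = (24 − 7) − 15 = 2, and the invariant factors of ∂_2 are all 1, so H_1 = Z^2.
  H_2: rank ker ∂_2 − rank ∂_3 = (16 − 15) − 0 = 1, and there is no ∂_3, so H_2 = Z.

As a check, the Euler characteristic is 8 − 24 + 16 = 0, which agrees with 1 − 2 + 1 = 0.
(K is a triangulation of the torus T^2.)

Hence the Betti numbers are b_0 = 1, b_1 = 2, b_2 = 1.

b_0 = 1, b_1 = 2, b_2 = 1.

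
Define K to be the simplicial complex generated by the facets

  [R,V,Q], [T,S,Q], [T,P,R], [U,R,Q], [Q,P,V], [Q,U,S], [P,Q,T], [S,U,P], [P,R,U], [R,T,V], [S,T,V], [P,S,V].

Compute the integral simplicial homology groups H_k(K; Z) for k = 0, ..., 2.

Fix the vertex order P < Q < R < S < T < U < V and write every simplex with vertices in increasing order. Then dim K = 2 and the simplices of K are:

  0-simplices (7): P, Q, R, S, T, U, V
  1-simplices (18): PQ, PR, PS, PT, PU, PV, QR, QS, QT, QU, QV, RT, RU, RV, ST, SU, SV, TV
  2-simplices (12): PQT, PQV, PRT, PRU, PSU, PSV, QRU, QRV, QST, QSU, RTV, STV

so the chain groups are C_0 ≅ Z^7, C_1 ≅ Z^18, C_2 ≅ Z^12.

The boundary map ∂_1: C_1 → C_0 is given by ∂[p,q] = [q] − [p].
The resulting 7×18 matrix has rank 6, and its Smith normal form has invariant factors (1,1,1,1,1,1).

Boundary ∂_2: C_2 → C_1 sends each 2-simplex [p,q,r] to [q,r] − [p,r] + [p,q]. For instance
  ∂PRU = RU − PU + PR,
  ∂QST = ST − QT + QS.
This gives a 18×12 integer matrix of rank 12; reducing to Smith normal form yields diagonal entries (1,1,1,1,1,1,1,1,1,1,1,2).

Now H_k = ker ∂_k / im ∂_{k+1}, so:

  H_0: rank C_0 − rank ∂_1 = 7 − 6 = 1, and the invariant factors of ∂_1 are all 1, so H_0 ≅ Z.
  H_1: rank ker ∂_1 − rank ∂_2 = (18 − 6) − 12 = 0, and ∂_2 has invariant factor 2 > 1, so H_1 ≅ Z/2.
  H_2: rank ker ∂_2 − rank ∂_3 = (12 − 12) − 0 = 0, and there is no ∂_3, so H_2 ≅ 0.

As a check, the Euler characteristic is 7 − 18 + 12 = 1, which agrees with 1 − 0 + 0 = 1.
(K is a triangulation of the real projective plane RP^2.)

H_0 = Z,  H_1 = Z/2,  H_2 = 0.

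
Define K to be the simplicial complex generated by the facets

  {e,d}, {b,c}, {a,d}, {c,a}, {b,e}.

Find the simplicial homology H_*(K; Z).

We work with the vertex ordering a < b < c < d < e. The simplices of K, each written with vertices in increasing order, are:

  0-simplices (5): a, b, c, d, e
  1-simplices (5): ac, ad, bc, be, de

Hence C_0 ≅ Z^5, C_1 ≅ Z^5.

Boundary ∂_1: C_1 → C_0 is given by ∂[p,q] = [q] − [p].
As a 5×5 matrix over Z this has rank 4, with invariant factors (1,1,1,1).

Now H_k = ker ∂_k / im ∂_{k+1}, so:

  H_0: rank C_0 − rank ∂_1 = 5 − 4 = 1, and the invariant factors of ∂_1 are all 1, so H_0 ≅ Z.
  H_1: rank ker ∂_1 − rank ∂_2 = (5 − 4) − 0 = 1, and there is no ∂_2, so H_1 ≅ Z.

H_0 = Z,  H_1 = Z.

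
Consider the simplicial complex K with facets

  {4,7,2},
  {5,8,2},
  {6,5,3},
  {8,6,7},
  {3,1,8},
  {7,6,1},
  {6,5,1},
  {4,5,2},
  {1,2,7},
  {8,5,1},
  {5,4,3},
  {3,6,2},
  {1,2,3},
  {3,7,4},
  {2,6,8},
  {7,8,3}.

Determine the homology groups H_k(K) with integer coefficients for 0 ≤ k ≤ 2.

We work with the vertex ordering 1 < 2 < 3 < 4 < 5 < 6 < 7 < 8. The simplices of K, each written with vertices in increasing order, are:

  0-simplices (8): [1], [2], [3], [4], [5], [6], [7], [8]
  1-simplices (24): (24 of them)
  2-simplices (16): [1,2,3], [1,2,7], [1,3,8], [1,5,6], [1,5,8], [1,6,7], [2,3,6], [2,4,5], [2,4,7], [2,5,8], [2,6,8], [3,4,5], [3,4,7], [3,5,6], [3,7,8], [6,7,8]

so the chain groups are C_0 ≅ Z^8, C_1 ≅ Z^24, C_2 ≅ Z^16.

∂_1: C_1 → C_0 is given by ∂[p,q] = [q] − [p]. For instance
  ∂[3,4] = [4] − [3].
The 8×24 boundary matrix has rank 7 and Smith normal form diag(1,1,1,1,1,1,1).

Boundary ∂_2: C_2 → C_1 sends each 2-simplex [p,q,r] to [q,r] − [p,r] + [p,q]. For instance
  ∂[2,3,6] = [3,6] − [2,6] + [2,3],
  ∂[3,4,5] = [4,5] − [3,5] + [3,4].
This gives a 24×16 integer matrix of rank 15; reducing to Smith normal form yields diagonal entries (1,1,1,1,1,1,1,1,1,1,1,1,1,1,1).

Reading off H_k = ker ∂_k / im ∂_{k+1}:

  H_0: rank C_0 − rank ∂_1 = 8 − 7 = 1, and the invariant factors of ∂_1 are all 1, so H_0 ≅ Z.
  H_1: rank ker ∂_1 − rank ∂_2 = (24 − 7) − 15 = 2, and the invariant factors of ∂_2 are all 1, so H_1 ≅ Z^2.
  H_2: rank ker ∂_2 − rank ∂_3 = (16 − 15) − 0 = 1, and there is no ∂_3, so H_2 ≅ Z.

H_0 ≅ Z,  H_1 ≅ Z^2,  H_2 ≅ Z.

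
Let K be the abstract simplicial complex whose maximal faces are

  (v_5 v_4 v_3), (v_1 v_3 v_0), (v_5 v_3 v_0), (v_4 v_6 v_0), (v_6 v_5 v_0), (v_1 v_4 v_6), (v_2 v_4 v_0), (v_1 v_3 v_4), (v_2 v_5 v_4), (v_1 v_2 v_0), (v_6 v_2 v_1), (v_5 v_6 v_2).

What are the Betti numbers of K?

b_0 = 1, b_1 = 0, b_2 = 0.

Order the vertices as v_0 < v_1 < v_2 < v_3 < v_4 < v_5 < v_6. Listing each simplex with vertices in this order, K has dimension 2 with simplices:

  0-simplices (7): [v_0], [v_1], [v_2], [v_3], [v_4], [v_5], [v_6]
  1-simplices (18): (18 of them)
  2-simplices (12): (12 of them)

giving chain groups C_0 ≅ Z^7, C_1 ≅ Z^18, C_2 ≅ Z^12.

Boundary ∂_1: C_1 → C_0 is given by ∂[p,q] = [q] − [p]. For instance
  ∂[v_1,v_6] = [v_6] − [v_1].
As a 7×18 matrix over Z this has rank 6, with invariant factors (1,1,1,1,1,1).

The boundary map ∂_2: C_2 → C_1 sends each 2-simplex [p,q,r] to [q,r] − [p,r] + [p,q]. For instance
  ∂[v_1,v_4,v_6] = [v_4,v_6] − [v_1,v_6] + [v_1,v_4],
  ∂[v_0,v_2,v_4] = [v_2,v_4] − [v_0,v_4] + [v_0,v_2].
This gives a 18×12 integer matrix of rank 12; reducing to Smith normal form yields diagonal entries (1,1,1,1,1,1,1,1,1,1,1,2).

Computing H_k = (kernel of ∂_k) / (image of ∂_{k+1}):

  H_0: rank C_0 − rank ∂_1 = 7 − 6 = 1, and the invariant factors of ∂_1 are all 1, so H_0 = Z.
  H_1: rank ker ∂_1 − rank ∂_2 = (18 − 6) − 12 = 0, and ∂_2 has invariant factor 2 > 1, so H_1 = Z/2.
  H_2: rank ker ∂_2 − rank ∂_3 = (12 − 12) − 0 = 0, and there is no ∂_3, so H_2 = 0.

As a check, the Euler characteristic is 7 − 18 + 12 = 1, which agrees with 1 − 0 + 0 = 1.
(K is a triangulation of the real projective plane RP^2.)

Hence the Betti numbers are b_0 = 1, b_1 = 0, b_2 = 0.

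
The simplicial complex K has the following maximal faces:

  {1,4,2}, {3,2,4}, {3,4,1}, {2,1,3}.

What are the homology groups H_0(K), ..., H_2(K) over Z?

H_0 = Z,  H_1 = 0,  H_2 = Z.

K has 4 vertices, 6 edges, 4 triangles.
rank ∂_0 = 0, rank ∂_1 = 3 ⇒ b_0 = 4 − 0 − 3 = 1; all invariant factors of ∂_1 are 1 so no torsion. So H_0 ≅ Z.
rank ∂_1 = 3, rank ∂_2 = 3 ⇒ b_1 = 6 − 3 − 3 = 0; all invariant factors of ∂_2 are 1 so no torsion. So H_1 ≅ 0.
rank ∂_2 = 3, rank ∂_3 = 0 ⇒ b_2 = 4 − 3 − 0 = 1. So H_2 ≅ Z.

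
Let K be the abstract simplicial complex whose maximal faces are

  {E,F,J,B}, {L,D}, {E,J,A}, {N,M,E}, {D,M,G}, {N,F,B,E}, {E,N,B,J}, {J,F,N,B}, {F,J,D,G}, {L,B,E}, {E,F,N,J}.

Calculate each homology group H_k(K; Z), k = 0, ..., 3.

H_0 ≅ Z,  H_1 ≅ Z^2,  H_2 = 0,  H_3 ≅ Z.

Take the total order A < B < D < E < F < G < J < L < M < N on the vertex set. Then K (dimension 3) consists of the simplices:

  0-simplices (10): A, B, D, E, F, G, J, L, M, N
  1-simplices (24): AE, AJ, BE, BF, BJ, BL, BN, DF, DG, DJ, DL, DM, EF, EJ, EL, EM, EN, FG, FJ, FN, GJ, GM, JN, MN
  2-simplices (18): AEJ, BEF, BEJ, BEL, BEN, BFJ, BFN, BJN, DFG, DFJ, DGJ, DGM, EFJ, EFN, EJN, EMN, FGJ, FJN
  3-simplices (6): BEFJ, BEFN, BEJN, BFJN, DFGJ, EFJN

so the chain groups are C_0 ≅ Z^10, C_1 ≅ Z^24, C_2 ≅ Z^18, C_3 ≅ Z^6.

The boundary map ∂_1: C_1 → C_0 maps an edge to its endpoints' difference, ∂[p,q] = q − p.
The 10×24 boundary matrix has rank 9 and Smith normal form diag(1,1,1,1,1,1,1,1,1).

The boundary map ∂_2: C_2 → C_1 sends each 2-simplex [p,q,r] to [q,r] − [p,r] + [p,q]. For instance
  ∂DFJ = FJ − DJ + DF,
  ∂BFJ = FJ − BJ + BF.
As a 24×18 matrix over Z this has rank 13, with invariant factors (1,1,1,1,1,1,1,1,1,1,1,1,1).

∂_3: C_3 → C_2 sends each 3-simplex σ to the alternating sum Σ_i (−1)^i (σ with its i-th vertex removed). For instance
  ∂BEFN = EFN − BFN + BEN − BEF,
  ∂BEFJ = EFJ − BFJ + BEJ − BEF.
The resulting 18×6 matrix has rank 5, and its Smith normal form has invariant factors (1,1,1,1,1).

Reading off H_k = ker ∂_k / im ∂_{k+1}:

  H_0: rank C_0 − rank ∂_1 = 10 − 9 = 1, and the invariant factors of ∂_1 are all 1, so H_0 ≅ Z.
  H_1: rank ker ∂_1 − rank ∂_2 = (24 − 9) − 13 = 2, and the invariant factors of ∂_2 are all 1, so H_1 ≅ Z^2.
  H_2: rank ker ∂_2 − rank ∂_3 = (18 − 13) − 5 = 0, and the invariant factors of ∂_3 are all 1, so H_2 ≅ 0.
  H_3: rank ker ∂_3 − rank ∂_4 = (6 − 5) − 0 = 1, and there is no ∂_4, so H_3 ≅ Z.

As a check, the Euler characteristic is 10 − 24 + 18 − 6 = -2, which agrees with 1 − 2 + 0 − 1 = -2.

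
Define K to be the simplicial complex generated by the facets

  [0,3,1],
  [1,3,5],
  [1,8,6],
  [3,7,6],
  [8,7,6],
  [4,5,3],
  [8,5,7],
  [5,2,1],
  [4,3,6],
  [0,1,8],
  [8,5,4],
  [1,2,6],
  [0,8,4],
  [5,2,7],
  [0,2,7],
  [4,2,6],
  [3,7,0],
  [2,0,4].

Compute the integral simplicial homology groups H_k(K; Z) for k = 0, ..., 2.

H_0 = Z,  H_1 = Z^2,  H_2 = Z.

Order the vertices as 0 < 1 < 2 < 3 < 4 < 5 < 6 < 7 < 8. Listing each simplex with vertices in this order, K has dimension 2 with simplices:

  0-simplices (9): [0], [1], [2], [3], [4], [5], [6], [7], [8]
  1-simplices (27): (27 of them)
  2-simplices (18): [0,1,3], [0,1,8], [0,2,4], [0,2,7], [0,3,7], [0,4,8], [1,2,5], [1,2,6], [1,3,5], [1,6,8], [2,4,6], [2,5,7], [3,4,5], [3,4,6], [3,6,7], [4,5,8], [5,7,8], [6,7,8]

Hence C_0 ≅ Z^9, C_1 ≅ Z^27, C_2 ≅ Z^18.

The boundary map ∂_1: C_1 → C_0 maps an edge to its endpoints' difference, ∂[p,q] = q − p. For instance
  ∂[3,7] = [7] − [3].
The 9×27 boundary matrix has rank 8 and Smith normal form diag(1,1,1,1,1,1,1,1).

The boundary map ∂_2: C_2 → C_1 maps a triangle to the signed sum of its edges. For instance
  ∂[0,2,7] = [2,7] − [0,7] + [0,2],
  ∂[3,4,5] = [4,5] − [3,5] + [3,4].
The 27×18 boundary matrix has rank 17 and Smith normal form diag(1,1,1,1,1,1,1,1,1,1,1,1,1,1,1,1,1).

Computing H_k = (kernel of ∂_k) / (image of ∂_{k+1}):

  H_0: rank C_0 − rank ∂_1 = 9 − 8 = 1, and the invariant factors of ∂_1 are all 1, so H_0 = Z.
  H_1: rank ker ∂_1 − rank ∂_2 = (27 − 8) − 17 = 2, and the invariant factors of ∂_2 are all 1, so H_1 = Z^2.
  H_2: rank ker ∂_2 − rank ∂_3 = (18 − 17) − 0 = 1, and there is no ∂_3, so H_2 = Z.

(K is a triangulation of the torus T^2.)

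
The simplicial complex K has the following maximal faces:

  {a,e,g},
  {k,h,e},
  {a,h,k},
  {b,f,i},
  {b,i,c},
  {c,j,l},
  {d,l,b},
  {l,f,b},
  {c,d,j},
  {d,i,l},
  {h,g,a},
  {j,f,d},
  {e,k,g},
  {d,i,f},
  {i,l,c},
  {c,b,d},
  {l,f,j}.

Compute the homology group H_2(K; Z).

Fix the vertex order a < b < c < d < e < f < g < h < i < j < k < l and write every simplex with vertices in increasing order. Then dim K = 2 and the simplices of K are:

  0-simplices (12): a, b, c, d, e, f, g, h, i, j, k, l
  1-simplices (28): ae, ag, ah, ak, bc, bd, bf, bi, bl, cd, ci, cj, cl, df, di, dj, dl, eg, eh, ek, fi, fj, fl, gh, gk, hk, il, jl
  2-simplices (17): aeg, agh, ahk, bcd, bci, bdl, bfi, bfl, cdj, cil, cjl, dfi, dfj, dil, egk, ehk, fjl

giving chain groups C_0 ≅ Z^12, C_1 ≅ Z^28, C_2 ≅ Z^17.

Boundary ∂_1: C_1 → C_0 sends each edge [p,q] (with p < q) to q − p. For instance
  ∂bf = f − b.
The 12×28 boundary matrix has rank 10 and Smith normal form diag(1,1,1,1,1,1,1,1,1,1).

Boundary ∂_2: C_2 → C_1 maps a triangle to the signed sum of its edges. For instance
  ∂bdl = dl − bl + bd,
  ∂fjl = jl − fl + fj.
As a 28×17 matrix over Z this has rank 17, with invariant factors (1,1,1,1,1,1,1,1,1,1,1,1,1,1,1,1,2).

Now H_k = ker ∂_k / im ∂_{k+1}, so:

  H_2: rank ker ∂_2 − rank ∂_3 = (17 − 17) − 0 = 0, and there is no ∂_3, so H_2 = 0.

H_2 = 0.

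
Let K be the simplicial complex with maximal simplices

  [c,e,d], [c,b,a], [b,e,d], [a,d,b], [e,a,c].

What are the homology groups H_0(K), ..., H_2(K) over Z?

H_0 ≅ Z,  H_1 ≅ Z,  H_2 = 0.

We work with the vertex ordering a < b < c < d < e. The simplices of K, each written with vertices in increasing order, are:

  0-simplices (5): a, b, c, d, e
  1-simplices (10): ab, ac, ad, ae, bc, bd, be, cd, ce, de
  2-simplices (5): abc, abd, ace, bde, cde

Hence C_0 ≅ Z^5, C_1 ≅ Z^10, C_2 ≅ Z^5.

The boundary map ∂_1: C_1 → C_0 sends each edge [p,q] (with p < q) to q − p. For instance
  ∂bd = d − b.
As a 5×10 matrix over Z this has rank 4, with invariant factors (1,1,1,1).

Boundary ∂_2: C_2 → C_1 maps a triangle to the signed sum of its edges. For instance
  ∂bde = de − be + bd,
  ∂abd = bd − ad + ab.
The resulting 10×5 matrix has rank 5, and its Smith normal form has invariant factors (1,1,1,1,1).

Computing H_k = (kernel of ∂_k) / (image of ∂_{k+1}):

  H_0: rank C_0 − rank ∂_1 = 5 − 4 = 1, and the invariant factors of ∂_1 are all 1, so H_0 ≅ Z.
  H_1: rank ker ∂_1 − rank ∂_2 = (10 − 4) − 5 = 1, and the invariant factors of ∂_2 are all 1, so H_1 ≅ Z.
  H_2: rank ker ∂_2 − rank ∂_3 = (5 − 5) − 0 = 0, and there is no ∂_3, so H_2 ≅ 0.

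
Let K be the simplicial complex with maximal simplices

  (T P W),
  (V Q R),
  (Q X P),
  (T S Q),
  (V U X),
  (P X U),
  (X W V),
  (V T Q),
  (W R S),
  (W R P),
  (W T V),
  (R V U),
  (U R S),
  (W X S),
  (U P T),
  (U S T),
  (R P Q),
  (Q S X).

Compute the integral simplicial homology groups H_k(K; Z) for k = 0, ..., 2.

We work with the vertex ordering P < Q < R < S < T < U < V < W < X. The simplices of K, each written with vertices in increasing order, are:

  0-simplices (9): P, Q, R, S, T, U, V, W, X
  1-simplices (27): PQ, PR, PT, PU, PW, PX, QR, QS, QT, QV, QX, RS, RU, RV, RW, ST, SU, SW, SX, TU, TV, TW, UV, UX, VW, VX, WX
  2-simplices (18): PQR, PQX, PRW, PTU, PTW, PUX, QRV, QST, QSX, QTV, RSU, RSW, RUV, STU, SWX, TVW, UVX, VWX

giving chain groups C_0 ≅ Z^9, C_1 ≅ Z^27, C_2 ≅ Z^18.

The boundary map ∂_1: C_1 → C_0 maps an edge to its endpoints' difference, ∂[p,q] = q − p.
This gives a 9×27 integer matrix of rank 8; reducing to Smith normal form yields diagonal entries (1,1,1,1,1,1,1,1).

The boundary map ∂_2: C_2 → C_1 acts by ∂[p,q,r] = [q,r] − [p,r] + [p,q]. For instance
  ∂RUV = UV − RV + RU,
  ∂UVX = VX − UX + UV.
The resulting 27×18 matrix has rank 17, and its Smith normal form has invariant factors (1,1,1,1,1,1,1,1,1,1,1,1,1,1,1,1,1).

From H_k ≅ ker(∂_k) / im(∂_{k+1}) we obtain:

  H_0: rank C_0 − rank ∂_1 = 9 − 8 = 1, and the invariant factors of ∂_1 are all 1, so H_0 ≅ Z.
  H_1: rank ker ∂_1 − rank ∂_2 = (27 − 8) − 17 = 2, and the invariant factors of ∂_2 are all 1, so H_1 ≅ Z^2.
  H_2: rank ker ∂_2 − rank ∂_3 = (18 − 17) − 0 = 1, and there is no ∂_3, so H_2 ≅ Z.

As a check, the Euler characteristic is 9 − 27 + 18 = 0, which agrees with 1 − 2 + 1 = 0.

H_0 ≅ Z,  H_1 ≅ Z^2,  H_2 ≅ Z.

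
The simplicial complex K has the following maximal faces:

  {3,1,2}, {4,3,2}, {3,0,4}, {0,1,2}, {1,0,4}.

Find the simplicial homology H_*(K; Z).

H_0 ≅ Z,  H_1 ≅ Z,  H_2 = 0.

K has 5 vertices, 10 edges, 5 triangles.
rank ∂_0 = 0, rank ∂_1 = 4 ⇒ b_0 = 5 − 0 − 4 = 1; all invariant factors of ∂_1 are 1 so no torsion. So H_0 ≅ Z.
rank ∂_1 = 4, rank ∂_2 = 5 ⇒ b_1 = 10 − 4 − 5 = 1; all invariant factors of ∂_2 are 1 so no torsion. So H_1 ≅ Z.
rank ∂_2 = 5, rank ∂_3 = 0 ⇒ b_2 = 5 − 5 − 0 = 0. So H_2 ≅ 0.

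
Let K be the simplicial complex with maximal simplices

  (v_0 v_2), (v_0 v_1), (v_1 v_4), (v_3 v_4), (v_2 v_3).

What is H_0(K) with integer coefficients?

K has 5 vertices, 5 edges.
rank ∂_0 = 0, rank ∂_1 = 4 ⇒ b_0 = 5 − 0 − 4 = 1; all invariant factors of ∂_1 are 1 so no torsion. So H_0 ≅ Z.

H_0 ≅ Z.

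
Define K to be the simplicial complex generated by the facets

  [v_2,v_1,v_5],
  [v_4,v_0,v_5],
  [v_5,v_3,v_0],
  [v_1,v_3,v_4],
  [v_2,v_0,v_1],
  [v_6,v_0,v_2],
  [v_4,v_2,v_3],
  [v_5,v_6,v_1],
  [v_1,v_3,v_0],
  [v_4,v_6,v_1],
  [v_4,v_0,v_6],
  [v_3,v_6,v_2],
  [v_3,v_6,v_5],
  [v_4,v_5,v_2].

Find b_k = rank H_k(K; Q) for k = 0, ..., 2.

b_0 = 1, b_1 = 2, b_2 = 1.

Order the vertices as v_0 < v_1 < v_2 < v_3 < v_4 < v_5 < v_6. Listing each simplex with vertices in this order, K has dimension 2 with simplices:

  0-simplices (7): [v_0], [v_1], [v_2], [v_3], [v_4], [v_5], [v_6]
  1-simplices (21): (21 of them)
  2-simplices (14): (14 of them)

so the chain groups are C_0 ≅ Z^7, C_1 ≅ Z^21, C_2 ≅ Z^14.

∂_1: C_1 → C_0 is given by ∂[p,q] = [q] − [p].
The resulting 7×21 matrix has rank 6, and its Smith normal form has invariant factors (1,1,1,1,1,1).

Boundary ∂_2: C_2 → C_1 acts by ∂[p,q,r] = [q,r] − [p,r] + [p,q]. For instance
  ∂[v_0,v_4,v_6] = [v_4,v_6] − [v_0,v_6] + [v_0,v_4],
  ∂[v_1,v_4,v_6] = [v_4,v_6] − [v_1,v_6] + [v_1,v_4].
The resulting 21×14 matrix has rank 13, and its Smith normal form has invariant factors (1,1,1,1,1,1,1,1,1,1,1,1,1).

Now H_k = ker ∂_k / im ∂_{k+1}, so:

  H_0: rank C_0 − rank ∂_1 = 7 − 6 = 1, and the invariant factors of ∂_1 are all 1, so H_0 ≅ Z.
  H_1: rank ker ∂_1 − rank ∂_2 = (21 − 6) − 13 = 2, and the invariant factors of ∂_2 are all 1, so H_1 ≅ Z^2.
  H_2: rank ker ∂_2 − rank ∂_3 = (14 − 13) − 0 = 1, and there is no ∂_3, so H_2 ≅ Z.

As a check, the Euler characteristic is 7 − 21 + 14 = 0, which agrees with 1 − 2 + 1 = 0.

Hence the Betti numbers are b_0 = 1, b_1 = 2, b_2 = 1.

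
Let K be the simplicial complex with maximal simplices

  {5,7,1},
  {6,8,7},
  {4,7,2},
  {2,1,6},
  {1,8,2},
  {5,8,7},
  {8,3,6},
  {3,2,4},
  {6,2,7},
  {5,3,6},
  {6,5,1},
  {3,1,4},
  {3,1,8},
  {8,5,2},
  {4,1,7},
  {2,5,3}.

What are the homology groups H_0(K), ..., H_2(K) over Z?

Take the total order 1 < 2 < 3 < 4 < 5 < 6 < 7 < 8 on the vertex set. Then K (dimension 2) consists of the simplices:

  0-simplices (8): [1], [2], [3], [4], [5], [6], [7], [8]
  1-simplices (24): (24 of them)
  2-simplices (16): [1,2,6], [1,2,8], [1,3,4], [1,3,8], [1,4,7], [1,5,6], [1,5,7], [2,3,4], [2,3,5], [2,4,7], [2,5,8], [2,6,7], [3,5,6], [3,6,8], [5,7,8], [6,7,8]

giving chain groups C_0 ≅ Z^8, C_1 ≅ Z^24, C_2 ≅ Z^16.

Boundary ∂_1: C_1 → C_0 is given by ∂[p,q] = [q] − [p]. For instance
  ∂[6,8] = [8] − [6].
This gives a 8×24 integer matrix of rank 7; reducing to Smith normal form yields diagonal entries (1,1,1,1,1,1,1).

∂_2: C_2 → C_1 maps a triangle to the signed sum of its edges. For instance
  ∂[1,3,8] = [3,8] − [1,8] + [1,3],
  ∂[1,4,7] = [4,7] − [1,7] + [1,4].
As a 24×16 matrix over Z this has rank 15, with invariant factors (1,1,1,1,1,1,1,1,1,1,1,1,1,1,1).

Reading off H_k = ker ∂_k / im ∂_{k+1}:

  H_0: rank C_0 − rank ∂_1 = 8 − 7 = 1, and the invariant factors of ∂_1 are all 1, so H_0 = Z.
  H_1: rank ker ∂_1 − rank ∂_2 = (24 − 7) − 15 = 2, and the invariant factors of ∂_2 are all 1, so H_1 = Z^2.
  H_2: rank ker ∂_2 − rank ∂_3 = (16 − 15) − 0 = 1, and there is no ∂_3, so H_2 = Z.

H_0 = Z,  H_1 = Z^2,  H_2 = Z.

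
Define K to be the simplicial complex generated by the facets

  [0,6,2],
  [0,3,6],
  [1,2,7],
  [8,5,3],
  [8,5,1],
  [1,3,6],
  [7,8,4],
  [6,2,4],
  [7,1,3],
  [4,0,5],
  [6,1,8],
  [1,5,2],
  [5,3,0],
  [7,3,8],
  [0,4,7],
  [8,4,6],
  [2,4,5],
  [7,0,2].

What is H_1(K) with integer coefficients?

Fix the vertex order 0 < 1 < 2 < 3 < 4 < 5 < 6 < 7 < 8 and write every simplex with vertices in increasing order. Then dim K = 2 and the simplices of K are:

  0-simplices (9): [0], [1], [2], [3], [4], [5], [6], [7], [8]
  1-simplices (27): (27 of them)
  2-simplices (18): [0,2,6], [0,2,7], [0,3,5], [0,3,6], [0,4,5], [0,4,7], [1,2,5], [1,2,7], [1,3,6], [1,3,7], [1,5,8], [1,6,8], [2,4,5], [2,4,6], [3,5,8], [3,7,8], [4,6,8], [4,7,8]

Hence C_0 ≅ Z^9, C_1 ≅ Z^27, C_2 ≅ Z^18.

The boundary map ∂_1: C_1 → C_0 is given by ∂[p,q] = [q] − [p]. For instance
  ∂[0,6] = [6] − [0].
As a 9×27 matrix over Z this has rank 8, with invariant factors (1,1,1,1,1,1,1,1).

∂_2: C_2 → C_1 maps a triangle to the signed sum of its edges. For instance
  ∂[0,3,5] = [3,5] − [0,5] + [0,3],
  ∂[2,4,6] = [4,6] − [2,6] + [2,4].
This gives a 27×18 integer matrix of rank 18; reducing to Smith normal form yields diagonal entries (1,1,1,1,1,1,1,1,1,1,1,1,1,1,1,1,1,2).

Now H_k = ker ∂_k / im ∂_{k+1}, so:

  H_1: rank ker ∂_1 − rank ∂_2 = (27 − 8) − 18 = 1, and ∂_2 has invariant factor 2 > 1, so H_1 ≅ Z ⊕ Z/2.

H_1 ≅ Z ⊕ Z/2.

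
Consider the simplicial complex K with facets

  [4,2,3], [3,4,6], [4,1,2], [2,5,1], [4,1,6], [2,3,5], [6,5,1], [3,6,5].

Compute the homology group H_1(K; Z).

H_1 ≅ 0.

Order the vertices as 1 < 2 < 3 < 4 < 5 < 6. Listing each simplex with vertices in this order, K has dimension 2 with simplices:

  0-simplices (6): [1], [2], [3], [4], [5], [6]
  1-simplices (12): [1,2], [1,4], [1,5], [1,6], [2,3], [2,4], [2,5], [3,4], [3,5], [3,6], [4,6], [5,6]
  2-simplices (8): [1,2,4], [1,2,5], [1,4,6], [1,5,6], [2,3,4], [2,3,5], [3,4,6], [3,5,6]

so the chain groups are C_0 ≅ Z^6, C_1 ≅ Z^12, C_2 ≅ Z^8.

Boundary ∂_1: C_1 → C_0 sends each edge [p,q] (with p < q) to q − p.
The 6×12 boundary matrix has rank 5 and Smith normal form diag(1,1,1,1,1).

∂_2: C_2 → C_1 maps a triangle to the signed sum of its edges. For instance
  ∂[2,3,5] = [3,5] − [2,5] + [2,3],
  ∂[2,3,4] = [3,4] − [2,4] + [2,3].
The resulting 12×8 matrix has rank 7, and its Smith normal form has invariant factors (1,1,1,1,1,1,1).

From H_k ≅ ker(∂_k) / im(∂_{k+1}) we obtain:

  H_1: rank ker ∂_1 − rank ∂_2 = (12 − 5) − 7 = 0, and the invariant factors of ∂_2 are all 1, so H_1 ≅ 0.

(K is a triangulation of the 2-sphere S^2.)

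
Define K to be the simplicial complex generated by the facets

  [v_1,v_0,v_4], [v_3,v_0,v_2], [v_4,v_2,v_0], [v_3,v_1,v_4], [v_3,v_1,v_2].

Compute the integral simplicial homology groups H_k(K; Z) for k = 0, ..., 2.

Fix the vertex order v_0 < v_1 < v_2 < v_3 < v_4 and write every simplex with vertices in increasing order. Then dim K = 2 and the simplices of K are:

  0-simplices (5): [v_0], [v_1], [v_2], [v_3], [v_4]
  1-simplices (10): [v_0,v_1], [v_0,v_2], [v_0,v_3], [v_0,v_4], [v_1,v_2], [v_1,v_3], [v_1,v_4], [v_2,v_3], [v_2,v_4], [v_3,v_4]
  2-simplices (5): [v_0,v_1,v_4], [v_0,v_2,v_3], [v_0,v_2,v_4], [v_1,v_2,v_3], [v_1,v_3,v_4]

giving chain groups C_0 ≅ Z^5, C_1 ≅ Z^10, C_2 ≅ Z^5.

Boundary ∂_1: C_1 → C_0 is given by ∂[p,q] = [q] − [p].
This gives a 5×10 integer matrix of rank 4; reducing to Smith normal form yields diagonal entries (1,1,1,1).

∂_2: C_2 → C_1 acts by ∂[p,q,r] = [q,r] − [p,r] + [p,q]. For instance
  ∂[v_1,v_2,v_3] = [v_2,v_3] − [v_1,v_3] + [v_1,v_2],
  ∂[v_1,v_3,v_4] = [v_3,v_4] − [v_1,v_4] + [v_1,v_3].
As a 10×5 matrix over Z this has rank 5, with invariant factors (1,1,1,1,1).

From H_k ≅ ker(∂_k) / im(∂_{k+1}) we obtain:

  H_0: rank C_0 − rank ∂_1 = 5 − 4 = 1, and the invariant factors of ∂_1 are all 1, so H_0 = Z.
  H_1: rank ker ∂_1 − rank ∂_2 = (10 − 4) − 5 = 1, and the invariant factors of ∂_2 are all 1, so H_1 = Z.
  H_2: rank ker ∂_2 − rank ∂_3 = (5 − 5) − 0 = 0, and there is no ∂_3, so H_2 = 0.

H_0 ≅ Z,  H_1 ≅ Z,  H_2 = 0.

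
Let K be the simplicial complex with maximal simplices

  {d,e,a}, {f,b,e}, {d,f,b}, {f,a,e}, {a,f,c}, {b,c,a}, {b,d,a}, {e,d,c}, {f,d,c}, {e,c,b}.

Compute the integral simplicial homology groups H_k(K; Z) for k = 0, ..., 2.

Fix the vertex order a < b < c < d < e < f and write every simplex with vertices in increasing order. Then dim K = 2 and the simplices of K are:

  0-simplices (6): a, b, c, d, e, f
  1-simplices (15): ab, ac, ad, ae, af, bc, bd, be, bf, cd, ce, cf, de, df, ef
  2-simplices (10): abc, abd, acf, ade, aef, bce, bdf, bef, cde, cdf

Hence C_0 ≅ Z^6, C_1 ≅ Z^15, C_2 ≅ Z^10.

∂_1: C_1 → C_0 sends each edge [p,q] (with p < q) to q − p. For instance
  ∂bc = c − b.
As a 6×15 matrix over Z this has rank 5, with invariant factors (1,1,1,1,1).

Boundary ∂_2: C_2 → C_1 sends each 2-simplex [p,q,r] to [q,r] − [p,r] + [p,q]. For instance
  ∂aef = ef − af + ae,
  ∂cde = de − ce + cd.
The 15×10 boundary matrix has rank 10 and Smith normal form diag(1,1,1,1,1,1,1,1,1,2).

Now H_k = ker ∂_k / im ∂_{k+1}, so:

  H_0: rank C_0 − rank ∂_1 = 6 − 5 = 1, and the invariant factors of ∂_1 are all 1, so H_0 ≅ Z.
  H_1: rank ker ∂_1 − rank ∂_2 = (15 − 5) − 10 = 0, and ∂_2 has invariant factor 2 > 1, so H_1 ≅ Z_2.
  H_2: rank ker ∂_2 − rank ∂_3 = (10 − 10) − 0 = 0, and there is no ∂_3, so H_2 ≅ 0.

H_0 ≅ Z,  H_1 ≅ Z_2,  H_2 = 0.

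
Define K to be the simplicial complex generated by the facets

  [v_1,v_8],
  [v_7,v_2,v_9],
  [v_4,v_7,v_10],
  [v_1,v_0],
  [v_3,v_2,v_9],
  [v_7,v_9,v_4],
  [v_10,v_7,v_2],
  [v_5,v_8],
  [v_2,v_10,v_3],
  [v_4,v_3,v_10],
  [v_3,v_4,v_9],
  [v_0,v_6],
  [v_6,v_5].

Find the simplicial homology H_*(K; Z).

H_0 = Z^2,  H_1 = Z,  H_2 = Z.

We work with the vertex ordering v_0 < v_1 < v_2 < v_3 < v_4 < v_5 < v_6 < v_7 < v_8 < v_9 < v_10. The simplices of K, each written with vertices in increasing order, are:

  0-simplices (11): [v_0], [v_1], [v_2], [v_3], [v_4], [v_5], [v_6], [v_7], [v_8], [v_9], [v_10]
  1-simplices (17): (17 of them)
  2-simplices (8): [v_2,v_3,v_9], [v_2,v_3,v_10], [v_2,v_7,v_9], [v_2,v_7,v_10], [v_3,v_4,v_9], [v_3,v_4,v_10], [v_4,v_7,v_9], [v_4,v_7,v_10]

giving chain groups C_0 ≅ Z^11, C_1 ≅ Z^17, C_2 ≅ Z^8.

Boundary ∂_1: C_1 → C_0 maps an edge to its endpoints' difference, ∂[p,q] = q − p.
This gives a 11×17 integer matrix of rank 9; reducing to Smith normal form yields diagonal entries (1,1,1,1,1,1,1,1,1).

∂_2: C_2 → C_1 maps a triangle to the signed sum of its edges. For instance
  ∂[v_4,v_7,v_9] = [v_7,v_9] − [v_4,v_9] + [v_4,v_7],
  ∂[v_4,v_7,v_10] = [v_7,v_10] − [v_4,v_10] + [v_4,v_7].
This gives a 17×8 integer matrix of rank 7; reducing to Smith normal form yields diagonal entries (1,1,1,1,1,1,1).

Reading off H_k = ker ∂_k / im ∂_{k+1}:

  H_0: rank C_0 − rank ∂_1 = 11 − 9 = 2, and the invariant factors of ∂_1 are all 1, so H_0 = Z^2.
  H_1: rank ker ∂_1 − rank ∂_2 = (17 − 9) − 7 = 1, and the invariant factors of ∂_2 are all 1, so H_1 = Z.
  H_2: rank ker ∂_2 − rank ∂_3 = (8 − 7) − 0 = 1, and there is no ∂_3, so H_2 = Z.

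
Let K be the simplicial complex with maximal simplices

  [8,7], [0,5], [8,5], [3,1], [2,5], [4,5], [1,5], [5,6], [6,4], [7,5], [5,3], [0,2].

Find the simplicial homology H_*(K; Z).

H_0 = Z,  H_1 = Z^4.

Fix the vertex order 0 < 1 < 2 < 3 < 4 < 5 < 6 < 7 < 8 and write every simplex with vertices in increasing order. Then dim K = 1 and the simplices of K are:

  0-simplices (9): [0], [1], [2], [3], [4], [5], [6], [7], [8]
  1-simplices (12): [0,2], [0,5], [1,3], [1,5], [2,5], [3,5], [4,5], [4,6], [5,6], [5,7], [5,8], [7,8]

so the chain groups are C_0 ≅ Z^9, C_1 ≅ Z^12.

∂_1: C_1 → C_0 sends each edge [p,q] (with p < q) to q − p. For instance
  ∂[5,7] = [7] − [5].
The 9×12 boundary matrix has rank 8 and Smith normal form diag(1,1,1,1,1,1,1,1).

From H_k ≅ ker(∂_k) / im(∂_{k+1}) we obtain:

  H_0: rank C_0 − rank ∂_1 = 9 − 8 = 1, and the invariant factors of ∂_1 are all 1, so H_0 = Z.
  H_1: rank ker ∂_1 − rank ∂_2 = (12 − 8) − 0 = 4, and there is no ∂_2, so H_1 = Z^4.

(K is a triangulation of a wedge of 4 circles.)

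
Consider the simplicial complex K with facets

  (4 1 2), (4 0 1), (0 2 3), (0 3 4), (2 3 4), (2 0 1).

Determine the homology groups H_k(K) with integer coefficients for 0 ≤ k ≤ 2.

Take the total order 0 < 1 < 2 < 3 < 4 on the vertex set. Then K (dimension 2) consists of the simplices:

  0-simplices (5): [0], [1], [2], [3], [4]
  1-simplices (9): [0,1], [0,2], [0,3], [0,4], [1,2], [1,4], [2,3], [2,4], [3,4]
  2-simplices (6): [0,1,2], [0,1,4], [0,2,3], [0,3,4], [1,2,4], [2,3,4]

giving chain groups C_0 ≅ Z^5, C_1 ≅ Z^9, C_2 ≅ Z^6.

Boundary ∂_1: C_1 → C_0 maps an edge to its endpoints' difference, ∂[p,q] = q − p. For instance
  ∂[0,3] = [3] − [0].
The resulting 5×9 matrix has rank 4, and its Smith normal form has invariant factors (1,1,1,1).

∂_2: C_2 → C_1 sends each 2-simplex [p,q,r] to [q,r] − [p,r] + [p,q]. For instance
  ∂[0,2,3] = [2,3] − [0,3] + [0,2],
  ∂[0,1,4] = [1,4] − [0,4] + [0,1].
The resulting 9×6 matrix has rank 5, and its Smith normal form has invariant factors (1,1,1,1,1).

Computing H_k = (kernel of ∂_k) / (image of ∂_{k+1}):

  H_0: rank C_0 − rank ∂_1 = 5 − 4 = 1, and the invariant factors of ∂_1 are all 1, so H_0 ≅ Z.
  H_1: rank ker ∂_1 − rank ∂_2 = (9 − 4) − 5 = 0, and the invariant factors of ∂_2 are all 1, so H_1 ≅ 0.
  H_2: rank ker ∂_2 − rank ∂_3 = (6 − 5) − 0 = 1, and there is no ∂_3, so H_2 ≅ Z.

H_0 = Z,  H_1 = 0,  H_2 = Z.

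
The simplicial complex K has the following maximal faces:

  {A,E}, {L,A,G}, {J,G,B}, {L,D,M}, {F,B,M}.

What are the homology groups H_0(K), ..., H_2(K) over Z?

Take the total order A < B < D < E < F < G < J < L < M on the vertex set. Then K (dimension 2) consists of the simplices:

  0-simplices (9): A, B, D, E, F, G, J, L, M
  1-simplices (13): AE, AG, AL, BF, BG, BJ, BM, DL, DM, FM, GJ, GL, LM
  2-simplices (4): AGL, BFM, BGJ, DLM

giving chain groups C_0 ≅ Z^9, C_1 ≅ Z^13, C_2 ≅ Z^4.

The boundary map ∂_1: C_1 → C_0 maps an edge to its endpoints' difference, ∂[p,q] = q − p. For instance
  ∂FM = M − F.
This gives a 9×13 integer matrix of rank 8; reducing to Smith normal form yields diagonal entries (1,1,1,1,1,1,1,1).

∂_2: C_2 → C_1 acts by ∂[p,q,r] = [q,r] − [p,r] + [p,q]. For instance
  ∂AGL = GL − AL + AG,
  ∂BGJ = GJ − BJ + BG.
The resulting 13×4 matrix has rank 4, and its Smith normal form has invariant factors (1,1,1,1).

From H_k ≅ ker(∂_k) / im(∂_{k+1}) we obtain:

  H_0: rank C_0 − rank ∂_1 = 9 − 8 = 1, and the invariant factors of ∂_1 are all 1, so H_0 ≅ Z.
  H_1: rank ker ∂_1 − rank ∂_2 = (13 − 8) − 4 = 1, and the invariant factors of ∂_2 are all 1, so H_1 ≅ Z.
  H_2: rank ker ∂_2 − rank ∂_3 = (4 − 4) − 0 = 0, and there is no ∂_3, so H_2 ≅ 0.

As a check, the Euler characteristic is 9 − 13 + 4 = 0, which agrees with 1 − 1 + 0 = 0.

H_0 ≅ Z,  H_1 ≅ Z,  H_2 = 0.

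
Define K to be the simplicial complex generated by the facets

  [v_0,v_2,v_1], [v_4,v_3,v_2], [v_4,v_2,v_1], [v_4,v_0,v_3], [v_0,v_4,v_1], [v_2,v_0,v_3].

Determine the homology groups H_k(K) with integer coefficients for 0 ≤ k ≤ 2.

H_0 ≅ Z,  H_1 = 0,  H_2 ≅ Z.

Order the vertices as v_0 < v_1 < v_2 < v_3 < v_4. Listing each simplex with vertices in this order, K has dimension 2 with simplices:

  0-simplices (5): [v_0], [v_1], [v_2], [v_3], [v_4]
  1-simplices (9): [v_0,v_1], [v_0,v_2], [v_0,v_3], [v_0,v_4], [v_1,v_2], [v_1,v_4], [v_2,v_3], [v_2,v_4], [v_3,v_4]
  2-simplices (6): [v_0,v_1,v_2], [v_0,v_1,v_4], [v_0,v_2,v_3], [v_0,v_3,v_4], [v_1,v_2,v_4], [v_2,v_3,v_4]

giving chain groups C_0 ≅ Z^5, C_1 ≅ Z^9, C_2 ≅ Z^6.

Boundary ∂_1: C_1 → C_0 maps an edge to its endpoints' difference, ∂[p,q] = q − p. For instance
  ∂[v_0,v_1] = [v_1] − [v_0].
This gives a 5×9 integer matrix of rank 4; reducing to Smith normal form yields diagonal entries (1,1,1,1).

∂_2: C_2 → C_1 acts by ∂[p,q,r] = [q,r] − [p,r] + [p,q]. For instance
  ∂[v_0,v_1,v_4] = [v_1,v_4] − [v_0,v_4] + [v_0,v_1],
  ∂[v_0,v_3,v_4] = [v_3,v_4] − [v_0,v_4] + [v_0,v_3].
This gives a 9×6 integer matrix of rank 5; reducing to Smith normal form yields diagonal entries (1,1,1,1,1).

Reading off H_k = ker ∂_k / im ∂_{k+1}:

  H_0: rank C_0 − rank ∂_1 = 5 − 4 = 1, and the invariant factors of ∂_1 are all 1, so H_0 ≅ Z.
  H_1: rank ker ∂_1 − rank ∂_2 = (9 − 4) − 5 = 0, and the invariant factors of ∂_2 are all 1, so H_1 ≅ 0.
  H_2: rank ker ∂_2 − rank ∂_3 = (6 − 5) − 0 = 1, and there is no ∂_3, so H_2 ≅ Z.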